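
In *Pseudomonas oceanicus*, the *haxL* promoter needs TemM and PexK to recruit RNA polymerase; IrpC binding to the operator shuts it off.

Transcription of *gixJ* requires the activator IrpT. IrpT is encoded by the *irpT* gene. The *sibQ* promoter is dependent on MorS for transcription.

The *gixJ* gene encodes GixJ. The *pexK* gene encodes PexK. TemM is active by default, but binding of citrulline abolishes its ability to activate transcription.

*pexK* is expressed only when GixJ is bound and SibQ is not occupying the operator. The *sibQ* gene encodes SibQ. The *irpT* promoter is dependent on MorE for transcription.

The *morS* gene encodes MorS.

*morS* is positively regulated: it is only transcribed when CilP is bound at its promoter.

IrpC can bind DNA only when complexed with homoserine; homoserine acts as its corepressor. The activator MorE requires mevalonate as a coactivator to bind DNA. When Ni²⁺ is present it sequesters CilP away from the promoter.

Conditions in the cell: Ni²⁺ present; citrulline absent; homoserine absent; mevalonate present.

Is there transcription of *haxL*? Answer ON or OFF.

ON

Homoserine is absent, so IrpC is inactive.
Citrulline is absent, so TemM is active.
Mevalonate is present, so MorE is active.
No repressor is bound and MorE is active, so *irpT* is transcribed.
So IrpT is produced and active.
No repressor is bound and IrpT is active, so *gixJ* is transcribed.
So GixJ is produced and active.
Ni²⁺ is present, so CilP is inactive.
Required activator CilP is absent, so *morS* is not transcribed.
So MorS is not produced.
Required activator MorS is absent, so *sibQ* is not transcribed.
So SibQ is not produced.
No repressor is bound and GixJ is active, so *pexK* is transcribed.
So PexK is produced and active.
No repressor is bound and TemM and PexK are active, so *haxL* is transcribed.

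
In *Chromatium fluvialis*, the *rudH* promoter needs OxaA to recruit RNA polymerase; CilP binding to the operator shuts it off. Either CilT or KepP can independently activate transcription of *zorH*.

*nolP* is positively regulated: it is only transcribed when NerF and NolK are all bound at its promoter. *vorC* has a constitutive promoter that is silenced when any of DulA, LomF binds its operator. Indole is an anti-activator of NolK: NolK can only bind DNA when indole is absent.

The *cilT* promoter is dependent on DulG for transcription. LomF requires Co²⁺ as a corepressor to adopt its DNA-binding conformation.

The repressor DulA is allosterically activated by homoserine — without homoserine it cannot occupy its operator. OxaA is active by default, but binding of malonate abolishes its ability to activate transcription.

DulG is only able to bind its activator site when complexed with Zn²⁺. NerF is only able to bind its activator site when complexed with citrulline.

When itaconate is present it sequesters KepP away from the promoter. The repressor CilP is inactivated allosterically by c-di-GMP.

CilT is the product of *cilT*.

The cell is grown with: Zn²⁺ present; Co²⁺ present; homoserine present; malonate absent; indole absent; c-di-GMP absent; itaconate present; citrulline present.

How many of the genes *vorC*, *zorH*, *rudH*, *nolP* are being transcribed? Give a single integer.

Homoserine is present, so DulA is active.
Co²⁺ is present, so LomF is active.
With repressor DulA bound, *vorC* is not transcribed.
→ *vorC* is OFF.
Zn²⁺ is present, so DulG is active.
No repressor is bound and DulG is active, so *cilT* is transcribed.
So CilT is produced and active.
Itaconate is present, so KepP is inactive.
Activator CilT is present, so *zorH* is transcribed.
→ *zorH* is ON.
Malonate is absent, so OxaA is active.
c-di-GMP is absent, so CilP is active.
With repressor CilP bound, *rudH* is not transcribed.
→ *rudH* is OFF.
Citrulline is present, so NerF is active.
Indole is absent, so NolK is active.
No repressor is bound and NerF and NolK are active, so *nolP* is transcribed.
→ *nolP* is ON.
2 of the 4 genes are transcribed.

2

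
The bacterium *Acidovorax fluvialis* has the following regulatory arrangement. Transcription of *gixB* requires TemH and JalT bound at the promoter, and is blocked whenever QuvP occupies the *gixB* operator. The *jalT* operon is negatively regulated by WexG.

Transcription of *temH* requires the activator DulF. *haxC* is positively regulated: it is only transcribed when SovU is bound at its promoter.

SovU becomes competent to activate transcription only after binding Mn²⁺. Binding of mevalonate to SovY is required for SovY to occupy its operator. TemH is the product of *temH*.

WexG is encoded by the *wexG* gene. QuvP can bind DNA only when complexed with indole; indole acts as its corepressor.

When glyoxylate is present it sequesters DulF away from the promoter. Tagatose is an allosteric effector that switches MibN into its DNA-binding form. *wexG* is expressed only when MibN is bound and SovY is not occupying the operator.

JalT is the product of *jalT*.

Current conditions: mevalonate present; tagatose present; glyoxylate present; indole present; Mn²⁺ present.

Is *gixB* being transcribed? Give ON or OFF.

Glyoxylate is present, so DulF is inactive.
Required activator DulF is absent, so *temH* is not transcribed.
So TemH is not produced.
Tagatose is present, so MibN is active.
Mevalonate is present, so SovY is active.
With repressor SovY bound, *wexG* is not transcribed.
So WexG is not produced.
With no repressor bound, *jalT* is transcribed.
So JalT is produced and active.
Indole is present, so QuvP is active.
With repressor QuvP bound, *gixB* is not transcribed.

OFF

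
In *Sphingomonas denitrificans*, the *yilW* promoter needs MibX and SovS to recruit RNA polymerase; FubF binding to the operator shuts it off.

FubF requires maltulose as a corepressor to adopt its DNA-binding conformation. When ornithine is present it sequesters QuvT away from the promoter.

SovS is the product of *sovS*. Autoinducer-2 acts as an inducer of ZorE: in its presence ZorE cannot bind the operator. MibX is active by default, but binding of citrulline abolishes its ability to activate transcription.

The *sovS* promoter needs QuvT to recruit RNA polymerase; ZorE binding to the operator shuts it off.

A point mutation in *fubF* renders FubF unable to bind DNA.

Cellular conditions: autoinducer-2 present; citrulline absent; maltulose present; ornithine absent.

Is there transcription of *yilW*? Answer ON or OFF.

ON

FubF is non-functional in this strain, so it has no effect.
Citrulline is absent, so MibX is active.
Autoinducer-2 is present, so ZorE is inactive.
Ornithine is absent, so QuvT is active.
No repressor is bound and QuvT is active, so *sovS* is transcribed.
So SovS is produced and active.
No repressor is bound and MibX and SovS are active, so *yilW* is transcribed.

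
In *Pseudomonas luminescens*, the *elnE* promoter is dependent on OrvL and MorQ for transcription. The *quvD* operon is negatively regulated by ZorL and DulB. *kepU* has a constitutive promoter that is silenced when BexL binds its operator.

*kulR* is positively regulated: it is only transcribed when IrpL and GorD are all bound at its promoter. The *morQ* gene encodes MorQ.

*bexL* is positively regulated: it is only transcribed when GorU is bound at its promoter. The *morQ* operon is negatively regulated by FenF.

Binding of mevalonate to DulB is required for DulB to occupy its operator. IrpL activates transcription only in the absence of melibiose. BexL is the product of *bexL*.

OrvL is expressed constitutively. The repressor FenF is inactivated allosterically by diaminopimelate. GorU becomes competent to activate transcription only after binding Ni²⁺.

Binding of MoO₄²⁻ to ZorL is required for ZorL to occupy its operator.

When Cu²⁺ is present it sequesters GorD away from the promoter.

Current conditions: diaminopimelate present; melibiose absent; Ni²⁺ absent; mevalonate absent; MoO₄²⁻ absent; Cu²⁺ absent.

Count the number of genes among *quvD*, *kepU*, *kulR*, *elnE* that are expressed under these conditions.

MoO₄²⁻ is absent, so ZorL is inactive.
Mevalonate is absent, so DulB is inactive.
With no repressor bound, *quvD* is transcribed.
→ *quvD* is ON.
Ni²⁺ is absent, so GorU is inactive.
Required activator GorU is absent, so *bexL* is not transcribed.
So BexL is not produced.
With no repressor bound, *kepU* is transcribed.
→ *kepU* is ON.
Melibiose is absent, so IrpL is active.
Cu²⁺ is absent, so GorD is active.
No repressor is bound and IrpL and GorD are active, so *kulR* is transcribed.
→ *kulR* is ON.
OrvL is produced constitutively and is active.
Diaminopimelate is present, so FenF is inactive.
With no repressor bound, *morQ* is transcribed.
So MorQ is produced and active.
No repressor is bound and OrvL and MorQ are active, so *elnE* is transcribed.
→ *elnE* is ON.
4 of the 4 genes are transcribed.

4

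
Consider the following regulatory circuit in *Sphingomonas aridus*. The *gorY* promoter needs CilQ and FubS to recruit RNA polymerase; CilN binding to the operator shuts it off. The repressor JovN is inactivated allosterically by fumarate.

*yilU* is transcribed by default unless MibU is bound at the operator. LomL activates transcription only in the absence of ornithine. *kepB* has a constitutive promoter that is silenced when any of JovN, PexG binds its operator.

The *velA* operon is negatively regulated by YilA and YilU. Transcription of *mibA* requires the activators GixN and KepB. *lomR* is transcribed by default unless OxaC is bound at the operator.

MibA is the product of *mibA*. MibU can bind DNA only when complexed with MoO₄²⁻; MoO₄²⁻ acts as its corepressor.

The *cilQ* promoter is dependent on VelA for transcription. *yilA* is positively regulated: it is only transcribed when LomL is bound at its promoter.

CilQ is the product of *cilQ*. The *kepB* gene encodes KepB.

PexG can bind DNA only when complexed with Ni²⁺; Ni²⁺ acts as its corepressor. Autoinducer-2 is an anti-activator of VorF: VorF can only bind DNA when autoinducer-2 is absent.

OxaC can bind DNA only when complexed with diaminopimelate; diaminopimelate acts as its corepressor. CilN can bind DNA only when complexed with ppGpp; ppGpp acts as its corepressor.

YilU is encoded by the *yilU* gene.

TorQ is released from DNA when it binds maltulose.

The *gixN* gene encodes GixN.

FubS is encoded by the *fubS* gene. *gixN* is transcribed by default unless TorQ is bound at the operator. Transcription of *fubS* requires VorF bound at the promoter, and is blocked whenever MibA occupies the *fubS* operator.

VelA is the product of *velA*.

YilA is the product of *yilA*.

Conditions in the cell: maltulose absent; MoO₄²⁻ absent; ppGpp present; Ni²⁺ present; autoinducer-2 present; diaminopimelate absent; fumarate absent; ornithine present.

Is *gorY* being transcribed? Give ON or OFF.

Ornithine is present, so LomL is inactive.
Required activator LomL is absent, so *yilA* is not transcribed.
So YilA is not produced.
MoO₄²⁻ is absent, so MibU is inactive.
With no repressor bound, *yilU* is transcribed.
So YilU is produced and active.
With repressor YilU bound, *velA* is not transcribed.
So VelA is not produced.
Required activator VelA is absent, so *cilQ* is not transcribed.
So CilQ is not produced.
Autoinducer-2 is present, so VorF is inactive.
Maltulose is absent, so TorQ is active.
With repressor TorQ bound, *gixN* is not transcribed.
So GixN is not produced.
Fumarate is absent, so JovN is active.
Ni²⁺ is present, so PexG is active.
With repressor JovN bound, *kepB* is not transcribed.
So KepB is not produced.
Required activator GixN is absent, so *mibA* is not transcribed.
So MibA is not produced.
Required activator VorF is absent, so *fubS* is not transcribed.
So FubS is not produced.
ppGpp is present, so CilN is active.
With repressor CilN bound, *gorY* is not transcribed.

OFF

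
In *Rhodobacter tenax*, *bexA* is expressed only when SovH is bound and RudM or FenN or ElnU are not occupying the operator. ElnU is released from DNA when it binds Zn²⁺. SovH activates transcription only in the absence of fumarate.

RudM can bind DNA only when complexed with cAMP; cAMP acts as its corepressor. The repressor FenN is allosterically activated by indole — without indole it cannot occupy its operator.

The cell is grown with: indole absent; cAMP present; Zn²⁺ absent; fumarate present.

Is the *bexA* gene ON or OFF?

Fumarate is present, so SovH is inactive.
cAMP is present, so RudM is active.
Indole is absent, so FenN is inactive.
Zn²⁺ is absent, so ElnU is active.
With repressor RudM bound, *bexA* is not transcribed.

OFF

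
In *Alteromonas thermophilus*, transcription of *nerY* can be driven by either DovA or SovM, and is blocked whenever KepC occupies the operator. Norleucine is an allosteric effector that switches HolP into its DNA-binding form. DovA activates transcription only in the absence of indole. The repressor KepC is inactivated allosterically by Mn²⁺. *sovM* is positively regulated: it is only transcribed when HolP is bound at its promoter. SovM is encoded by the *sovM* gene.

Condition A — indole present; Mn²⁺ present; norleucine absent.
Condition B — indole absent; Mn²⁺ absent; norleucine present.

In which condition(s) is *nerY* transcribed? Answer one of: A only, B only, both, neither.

neither

Condition A:
Indole is present, so DovA is inactive.
Mn²⁺ is present, so KepC is inactive.
Norleucine is absent, so HolP is inactive.
Required activator HolP is absent, so *sovM* is not transcribed.
So SovM is not produced.
No activator is available at the *nerY* promoter, so *nerY* is not transcribed.
→ *nerY* is OFF in A.
Condition B:
Indole is absent, so DovA is active.
Mn²⁺ is absent, so KepC is active.
Norleucine is present, so HolP is active.
No repressor is bound and HolP is active, so *sovM* is transcribed.
So SovM is produced and active.
With repressor KepC bound, *nerY* is not transcribed.
→ *nerY* is OFF in B.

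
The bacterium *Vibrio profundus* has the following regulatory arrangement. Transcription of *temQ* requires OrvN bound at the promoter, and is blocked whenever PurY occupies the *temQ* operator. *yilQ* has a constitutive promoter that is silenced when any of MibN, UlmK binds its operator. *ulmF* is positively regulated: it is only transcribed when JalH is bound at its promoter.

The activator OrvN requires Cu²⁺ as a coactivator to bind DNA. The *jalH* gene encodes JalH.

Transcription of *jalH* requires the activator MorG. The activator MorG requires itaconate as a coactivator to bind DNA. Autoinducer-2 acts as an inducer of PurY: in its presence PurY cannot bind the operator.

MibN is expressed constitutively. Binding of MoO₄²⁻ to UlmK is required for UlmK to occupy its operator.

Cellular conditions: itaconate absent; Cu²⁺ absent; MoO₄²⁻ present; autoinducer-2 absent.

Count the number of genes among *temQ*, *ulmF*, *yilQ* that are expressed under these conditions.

Autoinducer-2 is absent, so PurY is active.
Cu²⁺ is absent, so OrvN is inactive.
With repressor PurY bound, *temQ* is not transcribed.
→ *temQ* is OFF.
Itaconate is absent, so MorG is inactive.
Required activator MorG is absent, so *jalH* is not transcribed.
So JalH is not produced.
Required activator JalH is absent, so *ulmF* is not transcribed.
→ *ulmF* is OFF.
MibN is produced constitutively and is active.
MoO₄²⁻ is present, so UlmK is active.
With repressor MibN bound, *yilQ* is not transcribed.
→ *yilQ* is OFF.
0 of the 3 genes are transcribed.

0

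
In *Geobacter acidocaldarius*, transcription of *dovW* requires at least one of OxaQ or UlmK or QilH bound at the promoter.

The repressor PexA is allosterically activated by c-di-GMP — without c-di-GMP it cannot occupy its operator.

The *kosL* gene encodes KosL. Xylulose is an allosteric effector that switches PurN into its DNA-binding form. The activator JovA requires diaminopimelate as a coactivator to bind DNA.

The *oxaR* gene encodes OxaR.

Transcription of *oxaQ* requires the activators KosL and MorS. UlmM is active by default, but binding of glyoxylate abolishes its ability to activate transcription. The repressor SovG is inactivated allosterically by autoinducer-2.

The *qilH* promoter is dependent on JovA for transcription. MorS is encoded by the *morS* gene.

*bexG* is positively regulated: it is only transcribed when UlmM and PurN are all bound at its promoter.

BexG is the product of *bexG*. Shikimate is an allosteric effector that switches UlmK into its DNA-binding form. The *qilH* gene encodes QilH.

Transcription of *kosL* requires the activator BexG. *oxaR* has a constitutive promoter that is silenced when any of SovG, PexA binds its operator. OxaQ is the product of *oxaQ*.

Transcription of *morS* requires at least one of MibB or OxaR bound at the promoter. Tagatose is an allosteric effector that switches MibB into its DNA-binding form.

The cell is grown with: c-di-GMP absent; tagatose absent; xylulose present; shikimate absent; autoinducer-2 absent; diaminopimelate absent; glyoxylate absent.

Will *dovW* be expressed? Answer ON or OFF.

OFF

Glyoxylate is absent, so UlmM is active.
Xylulose is present, so PurN is active.
No repressor is bound and UlmM and PurN are active, so *bexG* is transcribed.
So BexG is produced and active.
No repressor is bound and BexG is active, so *kosL* is transcribed.
So KosL is produced and active.
Tagatose is absent, so MibB is inactive.
Autoinducer-2 is absent, so SovG is active.
c-di-GMP is absent, so PexA is inactive.
With repressor SovG bound, *oxaR* is not transcribed.
So OxaR is not produced.
No activator is available at the *morS* promoter, so *morS* is not transcribed.
So MorS is not produced.
Required activator MorS is absent, so *oxaQ* is not transcribed.
So OxaQ is not produced.
Shikimate is absent, so UlmK is inactive.
Diaminopimelate is absent, so JovA is inactive.
Required activator JovA is absent, so *qilH* is not transcribed.
So QilH is not produced.
No activator is available at the *dovW* promoter, so *dovW* is not transcribed.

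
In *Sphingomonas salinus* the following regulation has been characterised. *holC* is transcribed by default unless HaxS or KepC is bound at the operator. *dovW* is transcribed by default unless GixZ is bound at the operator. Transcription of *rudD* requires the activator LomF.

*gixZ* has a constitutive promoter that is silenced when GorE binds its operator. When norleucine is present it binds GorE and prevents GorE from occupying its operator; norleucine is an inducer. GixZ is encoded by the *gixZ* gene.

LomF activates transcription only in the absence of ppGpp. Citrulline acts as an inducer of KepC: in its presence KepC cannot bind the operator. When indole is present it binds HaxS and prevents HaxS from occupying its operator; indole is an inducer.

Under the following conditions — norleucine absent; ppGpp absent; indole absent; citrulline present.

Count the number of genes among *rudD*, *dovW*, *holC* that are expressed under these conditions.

ppGpp is absent, so LomF is active.
No repressor is bound and LomF is active, so *rudD* is transcribed.
→ *rudD* is ON.
Norleucine is absent, so GorE is active.
With repressor GorE bound, *gixZ* is not transcribed.
So GixZ is not produced.
With no repressor bound, *dovW* is transcribed.
→ *dovW* is ON.
Indole is absent, so HaxS is active.
Citrulline is present, so KepC is inactive.
With repressor HaxS bound, *holC* is not transcribed.
→ *holC* is OFF.
2 of the 3 genes are transcribed.

2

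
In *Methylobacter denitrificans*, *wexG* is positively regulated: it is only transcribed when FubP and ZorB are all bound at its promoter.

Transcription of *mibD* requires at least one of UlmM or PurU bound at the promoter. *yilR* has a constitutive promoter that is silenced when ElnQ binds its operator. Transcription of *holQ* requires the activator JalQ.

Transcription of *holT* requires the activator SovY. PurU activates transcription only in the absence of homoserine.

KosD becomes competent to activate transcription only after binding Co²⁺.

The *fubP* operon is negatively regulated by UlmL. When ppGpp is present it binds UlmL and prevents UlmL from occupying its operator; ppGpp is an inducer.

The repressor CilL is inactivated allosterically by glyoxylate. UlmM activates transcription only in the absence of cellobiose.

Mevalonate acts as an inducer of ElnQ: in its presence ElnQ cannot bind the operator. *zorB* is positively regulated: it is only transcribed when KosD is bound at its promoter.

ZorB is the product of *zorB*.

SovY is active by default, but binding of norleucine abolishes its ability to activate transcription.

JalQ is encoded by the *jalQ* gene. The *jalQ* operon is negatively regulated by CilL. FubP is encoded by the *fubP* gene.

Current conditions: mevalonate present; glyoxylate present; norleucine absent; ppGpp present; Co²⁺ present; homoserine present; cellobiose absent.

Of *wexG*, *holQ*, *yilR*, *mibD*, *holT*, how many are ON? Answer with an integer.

5

ppGpp is present, so UlmL is inactive.
With no repressor bound, *fubP* is transcribed.
So FubP is produced and active.
Co²⁺ is present, so KosD is active.
No repressor is bound and KosD is active, so *zorB* is transcribed.
So ZorB is produced and active.
No repressor is bound and FubP and ZorB are active, so *wexG* is transcribed.
→ *wexG* is ON.
Glyoxylate is present, so CilL is inactive.
With no repressor bound, *jalQ* is transcribed.
So JalQ is produced and active.
No repressor is bound and JalQ is active, so *holQ* is transcribed.
→ *holQ* is ON.
Mevalonate is present, so ElnQ is inactive.
With no repressor bound, *yilR* is transcribed.
→ *yilR* is ON.
Cellobiose is absent, so UlmM is active.
Homoserine is present, so PurU is inactive.
Activator UlmM is present, so *mibD* is transcribed.
→ *mibD* is ON.
Norleucine is absent, so SovY is active.
No repressor is bound and SovY is active, so *holT* is transcribed.
→ *holT* is ON.
5 of the 5 genes are transcribed.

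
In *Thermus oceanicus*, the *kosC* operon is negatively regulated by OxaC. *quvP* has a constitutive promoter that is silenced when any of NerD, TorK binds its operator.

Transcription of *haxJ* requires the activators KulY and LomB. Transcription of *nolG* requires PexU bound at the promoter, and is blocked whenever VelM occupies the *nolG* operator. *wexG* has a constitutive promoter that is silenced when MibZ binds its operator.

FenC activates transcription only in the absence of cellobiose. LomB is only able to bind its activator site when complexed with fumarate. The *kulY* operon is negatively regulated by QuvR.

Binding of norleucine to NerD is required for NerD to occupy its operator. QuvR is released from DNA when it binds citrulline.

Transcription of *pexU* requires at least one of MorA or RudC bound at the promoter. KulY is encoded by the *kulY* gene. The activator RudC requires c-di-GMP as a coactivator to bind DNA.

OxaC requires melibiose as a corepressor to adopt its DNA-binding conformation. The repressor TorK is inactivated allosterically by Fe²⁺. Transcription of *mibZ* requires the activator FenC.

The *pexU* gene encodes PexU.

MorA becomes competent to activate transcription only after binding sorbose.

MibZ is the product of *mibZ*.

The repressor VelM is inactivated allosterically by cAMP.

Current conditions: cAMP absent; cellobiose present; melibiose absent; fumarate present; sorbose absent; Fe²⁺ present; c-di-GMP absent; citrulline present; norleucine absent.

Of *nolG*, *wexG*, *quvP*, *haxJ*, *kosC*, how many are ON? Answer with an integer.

cAMP is absent, so VelM is active.
Sorbose is absent, so MorA is inactive.
c-di-GMP is absent, so RudC is inactive.
No activator is available at the *pexU* promoter, so *pexU* is not transcribed.
So PexU is not produced.
With repressor VelM bound, *nolG* is not transcribed.
→ *nolG* is OFF.
Cellobiose is present, so FenC is inactive.
Required activator FenC is absent, so *mibZ* is not transcribed.
So MibZ is not produced.
With no repressor bound, *wexG* is transcribed.
→ *wexG* is ON.
Norleucine is absent, so NerD is inactive.
Fe²⁺ is present, so TorK is inactive.
With no repressor bound, *quvP* is transcribed.
→ *quvP* is ON.
Citrulline is present, so QuvR is inactive.
With no repressor bound, *kulY* is transcribed.
So KulY is produced and active.
Fumarate is present, so LomB is active.
No repressor is bound and KulY and LomB are active, so *haxJ* is transcribed.
→ *haxJ* is ON.
Melibiose is absent, so OxaC is inactive.
With no repressor bound, *kosC* is transcribed.
→ *kosC* is ON.
4 of the 5 genes are transcribed.

4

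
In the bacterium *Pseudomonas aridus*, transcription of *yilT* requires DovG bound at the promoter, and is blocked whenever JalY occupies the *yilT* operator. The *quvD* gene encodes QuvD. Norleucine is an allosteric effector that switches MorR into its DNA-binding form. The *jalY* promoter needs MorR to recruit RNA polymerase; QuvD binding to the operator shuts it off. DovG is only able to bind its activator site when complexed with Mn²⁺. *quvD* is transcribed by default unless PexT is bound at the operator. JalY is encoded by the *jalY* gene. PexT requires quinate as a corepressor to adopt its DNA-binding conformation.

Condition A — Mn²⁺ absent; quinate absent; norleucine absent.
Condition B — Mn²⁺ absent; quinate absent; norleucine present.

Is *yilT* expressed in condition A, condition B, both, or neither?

Condition A:
Mn²⁺ is absent, so DovG is inactive.
Quinate is absent, so PexT is inactive.
With no repressor bound, *quvD* is transcribed.
So QuvD is produced and active.
Norleucine is absent, so MorR is inactive.
With repressor QuvD bound, *jalY* is not transcribed.
So JalY is not produced.
Required activator DovG is absent, so *yilT* is not transcribed.
→ *yilT* is OFF in A.
Condition B:
Mn²⁺ is absent, so DovG is inactive.
Quinate is absent, so PexT is inactive.
With no repressor bound, *quvD* is transcribed.
So QuvD is produced and active.
Norleucine is present, so MorR is active.
With repressor QuvD bound, *jalY* is not transcribed.
So JalY is not produced.
Required activator DovG is absent, so *yilT* is not transcribed.
→ *yilT* is OFF in B.

neither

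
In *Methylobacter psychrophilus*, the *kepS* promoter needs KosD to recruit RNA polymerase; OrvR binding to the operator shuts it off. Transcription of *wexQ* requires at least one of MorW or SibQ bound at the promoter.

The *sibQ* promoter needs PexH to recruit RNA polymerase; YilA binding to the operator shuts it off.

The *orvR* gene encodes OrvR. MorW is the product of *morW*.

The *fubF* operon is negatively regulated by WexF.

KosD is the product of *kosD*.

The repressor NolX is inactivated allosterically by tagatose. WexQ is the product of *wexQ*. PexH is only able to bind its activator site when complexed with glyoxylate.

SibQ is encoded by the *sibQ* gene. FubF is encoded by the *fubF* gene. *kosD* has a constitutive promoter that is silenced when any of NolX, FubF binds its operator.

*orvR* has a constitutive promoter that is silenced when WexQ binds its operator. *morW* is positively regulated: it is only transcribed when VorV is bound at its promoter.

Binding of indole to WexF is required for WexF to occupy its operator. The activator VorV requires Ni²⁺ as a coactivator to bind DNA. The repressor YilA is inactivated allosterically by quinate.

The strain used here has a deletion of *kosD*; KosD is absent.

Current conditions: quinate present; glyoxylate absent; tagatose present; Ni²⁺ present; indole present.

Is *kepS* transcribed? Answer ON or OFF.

OFF

Ni²⁺ is present, so VorV is active.
No repressor is bound and VorV is active, so *morW* is transcribed.
So MorW is produced and active.
Quinate is present, so YilA is inactive.
Glyoxylate is absent, so PexH is inactive.
Required activator PexH is absent, so *sibQ* is not transcribed.
So SibQ is not produced.
Activator MorW is present, so *wexQ* is transcribed.
So WexQ is produced and active.
With repressor WexQ bound, *orvR* is not transcribed.
So OrvR is not produced.
KosD is non-functional in this strain, so it has no effect.
Required activator KosD is absent, so *kepS* is not transcribed.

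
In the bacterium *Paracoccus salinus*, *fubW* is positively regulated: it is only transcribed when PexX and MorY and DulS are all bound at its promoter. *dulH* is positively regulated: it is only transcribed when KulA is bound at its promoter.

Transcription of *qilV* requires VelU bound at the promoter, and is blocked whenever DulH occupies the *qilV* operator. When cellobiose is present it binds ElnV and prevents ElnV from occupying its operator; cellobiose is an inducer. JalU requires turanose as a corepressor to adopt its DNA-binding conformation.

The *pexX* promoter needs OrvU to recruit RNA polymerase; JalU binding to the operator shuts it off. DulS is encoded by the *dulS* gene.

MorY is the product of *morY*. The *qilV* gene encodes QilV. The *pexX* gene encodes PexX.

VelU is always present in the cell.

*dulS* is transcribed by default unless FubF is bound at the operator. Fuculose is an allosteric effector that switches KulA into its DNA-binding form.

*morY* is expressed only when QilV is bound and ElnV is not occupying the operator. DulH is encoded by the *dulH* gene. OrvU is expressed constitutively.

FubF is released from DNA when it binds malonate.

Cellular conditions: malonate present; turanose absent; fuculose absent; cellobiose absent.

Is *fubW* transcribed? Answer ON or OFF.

OFF

Turanose is absent, so JalU is inactive.
OrvU is produced constitutively and is active.
No repressor is bound and OrvU is active, so *pexX* is transcribed.
So PexX is produced and active.
VelU is produced constitutively and is active.
Fuculose is absent, so KulA is inactive.
Required activator KulA is absent, so *dulH* is not transcribed.
So DulH is not produced.
No repressor is bound and VelU is active, so *qilV* is transcribed.
So QilV is produced and active.
Cellobiose is absent, so ElnV is active.
With repressor ElnV bound, *morY* is not transcribed.
So MorY is not produced.
Malonate is present, so FubF is inactive.
With no repressor bound, *dulS* is transcribed.
So DulS is produced and active.
Required activator MorY is absent, so *fubW* is not transcribed.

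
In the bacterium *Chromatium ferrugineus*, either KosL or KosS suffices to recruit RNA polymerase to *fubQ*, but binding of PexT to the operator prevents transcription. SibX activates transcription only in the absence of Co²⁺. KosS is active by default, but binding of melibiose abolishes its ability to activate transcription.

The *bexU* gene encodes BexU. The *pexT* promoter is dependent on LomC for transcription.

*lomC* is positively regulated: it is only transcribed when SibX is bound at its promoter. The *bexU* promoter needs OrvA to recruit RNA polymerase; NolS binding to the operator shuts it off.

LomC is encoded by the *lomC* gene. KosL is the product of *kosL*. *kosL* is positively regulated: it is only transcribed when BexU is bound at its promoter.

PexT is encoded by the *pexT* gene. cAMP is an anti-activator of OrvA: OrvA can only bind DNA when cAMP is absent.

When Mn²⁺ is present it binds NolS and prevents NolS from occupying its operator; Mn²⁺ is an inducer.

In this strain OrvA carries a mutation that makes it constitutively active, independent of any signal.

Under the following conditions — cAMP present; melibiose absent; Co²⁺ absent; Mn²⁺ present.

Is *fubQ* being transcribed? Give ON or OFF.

Mn²⁺ is present, so NolS is inactive.
OrvA is constitutively active in this strain.
No repressor is bound and OrvA is active, so *bexU* is transcribed.
So BexU is produced and active.
No repressor is bound and BexU is active, so *kosL* is transcribed.
So KosL is produced and active.
Co²⁺ is absent, so SibX is active.
No repressor is bound and SibX is active, so *lomC* is transcribed.
So LomC is produced and active.
No repressor is bound and LomC is active, so *pexT* is transcribed.
So PexT is produced and active.
Melibiose is absent, so KosS is active.
With repressor PexT bound, *fubQ* is not transcribed.

OFF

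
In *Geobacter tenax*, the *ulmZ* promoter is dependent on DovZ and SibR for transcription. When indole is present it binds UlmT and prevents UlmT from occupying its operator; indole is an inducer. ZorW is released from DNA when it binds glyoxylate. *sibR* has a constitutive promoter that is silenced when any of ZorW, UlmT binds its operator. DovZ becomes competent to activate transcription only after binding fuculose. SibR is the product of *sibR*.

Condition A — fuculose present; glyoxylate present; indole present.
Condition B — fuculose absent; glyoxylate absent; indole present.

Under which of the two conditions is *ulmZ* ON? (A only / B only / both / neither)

A only

Condition A:
Fuculose is present, so DovZ is active.
Glyoxylate is present, so ZorW is inactive.
Indole is present, so UlmT is inactive.
With no repressor bound, *sibR* is transcribed.
So SibR is produced and active.
No repressor is bound and DovZ and SibR are active, so *ulmZ* is transcribed.
→ *ulmZ* is ON in A.
Condition B:
Fuculose is absent, so DovZ is inactive.
Glyoxylate is absent, so ZorW is active.
Indole is present, so UlmT is inactive.
With repressor ZorW bound, *sibR* is not transcribed.
So SibR is not produced.
Required activator DovZ is absent, so *ulmZ* is not transcribed.
→ *ulmZ* is OFF in B.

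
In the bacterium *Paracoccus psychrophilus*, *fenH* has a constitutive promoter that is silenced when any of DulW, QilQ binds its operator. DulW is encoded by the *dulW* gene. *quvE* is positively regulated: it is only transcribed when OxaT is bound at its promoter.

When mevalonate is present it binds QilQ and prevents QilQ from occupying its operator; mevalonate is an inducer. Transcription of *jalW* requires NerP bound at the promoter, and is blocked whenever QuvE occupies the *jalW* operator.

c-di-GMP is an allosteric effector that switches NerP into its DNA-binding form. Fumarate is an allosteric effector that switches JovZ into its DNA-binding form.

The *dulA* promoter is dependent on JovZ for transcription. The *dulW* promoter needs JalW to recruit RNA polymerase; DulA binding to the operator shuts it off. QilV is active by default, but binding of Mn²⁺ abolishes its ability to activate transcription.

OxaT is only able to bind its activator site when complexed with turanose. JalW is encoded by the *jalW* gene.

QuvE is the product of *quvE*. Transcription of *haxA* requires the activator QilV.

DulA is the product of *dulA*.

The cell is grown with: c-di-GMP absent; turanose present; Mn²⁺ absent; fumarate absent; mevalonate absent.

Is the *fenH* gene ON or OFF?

OFF

Turanose is present, so OxaT is active.
No repressor is bound and OxaT is active, so *quvE* is transcribed.
So QuvE is produced and active.
c-di-GMP is absent, so NerP is inactive.
With repressor QuvE bound, *jalW* is not transcribed.
So JalW is not produced.
Fumarate is absent, so JovZ is inactive.
Required activator JovZ is absent, so *dulA* is not transcribed.
So DulA is not produced.
Required activator JalW is absent, so *dulW* is not transcribed.
So DulW is not produced.
Mevalonate is absent, so QilQ is active.
With repressor QilQ bound, *fenH* is not transcribed.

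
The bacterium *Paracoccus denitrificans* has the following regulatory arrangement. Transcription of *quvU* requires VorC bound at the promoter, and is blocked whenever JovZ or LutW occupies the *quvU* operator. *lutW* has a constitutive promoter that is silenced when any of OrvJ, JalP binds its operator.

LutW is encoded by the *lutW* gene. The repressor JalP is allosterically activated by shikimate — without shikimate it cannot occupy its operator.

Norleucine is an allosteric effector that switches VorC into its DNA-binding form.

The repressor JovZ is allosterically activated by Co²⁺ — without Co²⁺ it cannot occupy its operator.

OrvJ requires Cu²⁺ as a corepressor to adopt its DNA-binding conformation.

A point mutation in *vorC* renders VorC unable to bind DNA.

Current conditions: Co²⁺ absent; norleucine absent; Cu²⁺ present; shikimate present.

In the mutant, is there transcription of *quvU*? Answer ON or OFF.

Co²⁺ is absent, so JovZ is inactive.
VorC is non-functional in this strain, so it has no effect.
Cu²⁺ is present, so OrvJ is active.
Shikimate is present, so JalP is active.
With repressor OrvJ bound, *lutW* is not transcribed.
So LutW is not produced.
Required activator VorC is absent, so *quvU* is not transcribed.

OFF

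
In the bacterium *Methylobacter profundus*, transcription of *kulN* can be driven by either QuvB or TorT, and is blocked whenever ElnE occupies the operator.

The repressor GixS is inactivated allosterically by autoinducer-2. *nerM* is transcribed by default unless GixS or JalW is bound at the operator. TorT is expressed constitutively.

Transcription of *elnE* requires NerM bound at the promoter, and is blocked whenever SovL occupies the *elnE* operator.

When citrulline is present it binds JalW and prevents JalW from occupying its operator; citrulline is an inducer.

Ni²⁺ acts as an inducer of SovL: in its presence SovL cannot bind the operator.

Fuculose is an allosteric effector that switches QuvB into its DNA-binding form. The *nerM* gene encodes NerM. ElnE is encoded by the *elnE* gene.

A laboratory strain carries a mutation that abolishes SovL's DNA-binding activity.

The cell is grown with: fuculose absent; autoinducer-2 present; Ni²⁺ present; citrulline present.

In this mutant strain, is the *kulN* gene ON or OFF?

Fuculose is absent, so QuvB is inactive.
TorT is produced constitutively and is active.
Autoinducer-2 is present, so GixS is inactive.
Citrulline is present, so JalW is inactive.
With no repressor bound, *nerM* is transcribed.
So NerM is produced and active.
SovL is non-functional in this strain, so it has no effect.
No repressor is bound and NerM is active, so *elnE* is transcribed.
So ElnE is produced and active.
With repressor ElnE bound, *kulN* is not transcribed.

OFF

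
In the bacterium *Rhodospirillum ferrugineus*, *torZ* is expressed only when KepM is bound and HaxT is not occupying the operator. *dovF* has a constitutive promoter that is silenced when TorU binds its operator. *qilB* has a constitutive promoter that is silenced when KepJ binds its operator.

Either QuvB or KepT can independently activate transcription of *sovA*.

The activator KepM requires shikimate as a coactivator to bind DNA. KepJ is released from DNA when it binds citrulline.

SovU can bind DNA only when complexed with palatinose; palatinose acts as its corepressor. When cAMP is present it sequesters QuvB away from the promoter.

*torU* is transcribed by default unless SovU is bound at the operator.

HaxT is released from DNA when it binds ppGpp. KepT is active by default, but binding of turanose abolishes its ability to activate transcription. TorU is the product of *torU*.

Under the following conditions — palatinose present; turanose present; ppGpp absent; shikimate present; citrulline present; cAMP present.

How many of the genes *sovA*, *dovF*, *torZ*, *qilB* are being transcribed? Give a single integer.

cAMP is present, so QuvB is inactive.
Turanose is present, so KepT is inactive.
No activator is available at the *sovA* promoter, so *sovA* is not transcribed.
→ *sovA* is OFF.
Palatinose is present, so SovU is active.
With repressor SovU bound, *torU* is not transcribed.
So TorU is not produced.
With no repressor bound, *dovF* is transcribed.
→ *dovF* is ON.
ppGpp is absent, so HaxT is active.
Shikimate is present, so KepM is active.
With repressor HaxT bound, *torZ* is not transcribed.
→ *torZ* is OFF.
Citrulline is present, so KepJ is inactive.
With no repressor bound, *qilB* is transcribed.
→ *qilB* is ON.
2 of the 4 genes are transcribed.

2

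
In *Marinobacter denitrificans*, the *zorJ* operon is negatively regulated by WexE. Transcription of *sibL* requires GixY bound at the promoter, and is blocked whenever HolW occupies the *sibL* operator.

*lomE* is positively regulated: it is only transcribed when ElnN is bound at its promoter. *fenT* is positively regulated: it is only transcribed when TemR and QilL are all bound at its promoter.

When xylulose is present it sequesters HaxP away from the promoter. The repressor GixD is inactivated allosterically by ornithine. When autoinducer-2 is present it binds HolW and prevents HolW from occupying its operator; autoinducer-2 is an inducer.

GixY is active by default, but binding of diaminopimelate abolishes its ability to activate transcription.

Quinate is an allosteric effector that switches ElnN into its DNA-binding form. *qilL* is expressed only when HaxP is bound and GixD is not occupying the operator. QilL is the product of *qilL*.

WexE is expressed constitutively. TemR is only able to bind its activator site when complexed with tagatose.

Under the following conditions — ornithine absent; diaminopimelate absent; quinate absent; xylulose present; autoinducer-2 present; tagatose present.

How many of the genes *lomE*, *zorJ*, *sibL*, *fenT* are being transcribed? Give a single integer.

1

Quinate is absent, so ElnN is inactive.
Required activator ElnN is absent, so *lomE* is not transcribed.
→ *lomE* is OFF.
WexE is produced constitutively and is active.
With repressor WexE bound, *zorJ* is not transcribed.
→ *zorJ* is OFF.
Diaminopimelate is absent, so GixY is active.
Autoinducer-2 is present, so HolW is inactive.
No repressor is bound and GixY is active, so *sibL* is transcribed.
→ *sibL* is ON.
Tagatose is present, so TemR is active.
Xylulose is present, so HaxP is inactive.
Ornithine is absent, so GixD is active.
With repressor GixD bound, *qilL* is not transcribed.
So QilL is not produced.
Required activator QilL is absent, so *fenT* is not transcribed.
→ *fenT* is OFF.
1 of the 4 genes is transcribed.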